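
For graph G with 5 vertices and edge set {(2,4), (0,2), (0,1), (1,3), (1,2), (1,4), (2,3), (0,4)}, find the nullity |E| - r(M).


Cycle rank (nullity) = |E| - r(M) = |E| - (|V| - c).
|E| = 8, |V| = 5, c = 1.
Nullity = 8 - (5 - 1) = 8 - 4 = 4.

4


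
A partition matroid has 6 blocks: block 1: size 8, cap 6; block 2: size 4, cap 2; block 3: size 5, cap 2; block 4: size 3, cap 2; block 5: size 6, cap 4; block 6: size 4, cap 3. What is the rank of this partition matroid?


Rank of a partition matroid = sum of min(|Si|, ci) for each block.
= min(8,6) + min(4,2) + min(5,2) + min(3,2) + min(6,4) + min(4,3)
= 6 + 2 + 2 + 2 + 4 + 3
= 19.

19


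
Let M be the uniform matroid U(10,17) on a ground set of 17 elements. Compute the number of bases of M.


Bases of U(10,17) are all 10-element subsets of the 17-element ground set.
Number of bases = C(17,10).
C(17,10) = 17! / (10! * 7!) = 19448.

19448


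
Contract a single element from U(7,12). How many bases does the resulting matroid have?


Contracting e from U(7,12) gives U(6,11).
Bases of U(6,11) = C(11,6) = 11! / (6! * 5!) = 462.

462


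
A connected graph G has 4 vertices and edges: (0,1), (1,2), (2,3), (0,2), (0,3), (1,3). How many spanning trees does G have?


By Kirchhoff's matrix tree theorem, the number of spanning trees equals
the determinant of any cofactor of the Laplacian matrix L.
G has 4 vertices and 6 edges.
Computing the (3 x 3) cofactor determinant gives 16.

16


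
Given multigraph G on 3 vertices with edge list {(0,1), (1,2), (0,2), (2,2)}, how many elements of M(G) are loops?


In a graphic matroid, a loop is a self-loop edge (u,u) with rank 0.
Examining all 4 edges for self-loops...
Self-loops found: (2,2)
Number of loops = 1.

1


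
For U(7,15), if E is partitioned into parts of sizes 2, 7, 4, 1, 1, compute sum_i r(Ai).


r(Ai) = min(|Ai|, 7) for each part.
Sum = min(2,7) + min(7,7) + min(4,7) + min(1,7) + min(1,7)
    = 2 + 7 + 4 + 1 + 1
    = 15.

15


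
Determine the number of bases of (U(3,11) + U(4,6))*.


(M1+M2)* = M1* + M2*.
M1* = U(8,11), bases: C(11,8) = 165.
M2* = U(2,6), bases: C(6,2) = 15.
|B(M*)| = 165 * 15 = 2475.

2475


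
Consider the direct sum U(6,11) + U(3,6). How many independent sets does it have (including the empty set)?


For a direct sum, |I(M1+M2)| = |I(M1)| * |I(M2)|.
|I(U(6,11))| = sum C(11,k) for k=0..6 = 1486.
|I(U(3,6))| = sum C(6,k) for k=0..3 = 42.
Total = 1486 * 42 = 62412.

62412


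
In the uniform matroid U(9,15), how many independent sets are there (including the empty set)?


Independent sets of U(9,15) are all subsets of size <= 9.
Count = (15 choose 0) + (15 choose 1) + (15 choose 2) + (15 choose 3) + (15 choose 4) + (15 choose 5) + (15 choose 6) + (15 choose 7) + (15 choose 8) + (15 choose 9)
     = 1 + 15 + 105 + 455 + 1365 + 3003 + 5005 + 6435 + 6435 + 5005
     = 27824.

27824


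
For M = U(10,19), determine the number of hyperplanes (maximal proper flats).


Hyperplanes of U(10,19) are flats of rank 9.
In a uniform matroid, these are exactly the (9)-element subsets.
Count = (19 choose 9) = 92378.

92378


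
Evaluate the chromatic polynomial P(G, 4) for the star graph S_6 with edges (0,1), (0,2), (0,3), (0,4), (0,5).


P(tree, k) = k * (k-1)^(5) for any tree on 6 vertices.
P(4) = 4 * 3^5 = 4 * 243 = 972.

972


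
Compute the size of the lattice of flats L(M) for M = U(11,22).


Flats of U(11,22): every subset of size < 11 is a flat, plus E itself.
Count = C(22,0) + C(22,1) + C(22,2) + C(22,3) + C(22,4) + C(22,5) + C(22,6) + C(22,7) + C(22,8) + C(22,9) + C(22,10) + 1
     = 1 + 22 + 231 + 1540 + 7315 + 26334 + 74613 + 170544 + 319770 + 497420 + 646646 + 1
     = 1744437.

1744437


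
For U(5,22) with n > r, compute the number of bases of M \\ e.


Deleting e from U(5,22) gives U(5,21) since n > r.
Bases of U(5,21) = (21 choose 5) = 20349.

20349


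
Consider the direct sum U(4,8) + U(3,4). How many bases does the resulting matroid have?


Bases of a direct sum M1 + M2: |B| = |B(M1)| * |B(M2)|.
|B(U(4,8))| = C(8,4) = 70.
|B(U(3,4))| = C(4,3) = 4.
Total bases = 70 * 4 = 280.

280


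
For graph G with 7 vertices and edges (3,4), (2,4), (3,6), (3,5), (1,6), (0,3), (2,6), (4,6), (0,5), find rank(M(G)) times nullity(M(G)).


r(M) = |V| - c = 7 - 1 = 6.
nullity = |E| - r(M) = 9 - 6 = 3.
Product = 6 * 3 = 18.

18


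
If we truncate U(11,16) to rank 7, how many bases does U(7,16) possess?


Truncating U(11,16) to rank 7 gives U(7,16).
Bases of U(7,16) are all 7-element subsets of 16 elements.
Number of bases = (16 choose 7) = 11440.

11440


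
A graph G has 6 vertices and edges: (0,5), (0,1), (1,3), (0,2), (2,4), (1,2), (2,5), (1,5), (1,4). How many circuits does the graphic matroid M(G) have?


A circuit in a graphic matroid = edge set of a simple cycle.
G has 6 vertices and 9 edges.
Enumerating all minimal edge subsets forming cycles...
Total circuits found: 12.

12


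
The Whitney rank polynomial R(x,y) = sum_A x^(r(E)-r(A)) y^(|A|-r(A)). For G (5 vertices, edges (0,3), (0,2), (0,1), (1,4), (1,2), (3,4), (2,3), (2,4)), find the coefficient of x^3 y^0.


R(x,y) = sum over A in 2^E of x^(r(E)-r(A)) * y^(|A|-r(A)).
G has 5 vertices, 8 edges. r(E) = 4.
Enumerate all 2^8 = 256 subsets.
Count subsets with r(E)-r(A)=3 and |A|-r(A)=0: 8.

8


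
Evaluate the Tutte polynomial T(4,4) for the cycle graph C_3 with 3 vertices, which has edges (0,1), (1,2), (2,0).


T(C_3; x,y) = x + x^2 + ... + x^(2) + y.
T(4,4) = 4^1 + 4^2 + 4
= 4 + 16 + 4
= 24.

24


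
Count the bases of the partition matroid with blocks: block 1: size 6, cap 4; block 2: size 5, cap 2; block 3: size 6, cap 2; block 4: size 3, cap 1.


A basis picks exactly ci elements from block i.
Number of bases = product of C(|Si|, ci).
= C(6,4) * C(5,2) * C(6,2) * C(3,1)
= 15 * 10 * 15 * 3
= 6750.

6750


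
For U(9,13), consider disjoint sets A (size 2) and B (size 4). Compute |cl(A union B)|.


|A union B| = 2 + 4 = 6 (disjoint).
In U(9,13), cl(S) = S if |S| < 9, else cl(S) = E.
Since 6 < 9, cl(A union B) = A union B.
|cl(A union B)| = 6.

6


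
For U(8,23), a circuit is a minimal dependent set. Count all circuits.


In U(8,23), circuits are the (9)-element subsets.
Any set of 9 elements is dependent, and removing any one element gives
an independent set of size 8, so it is a minimal dependent set.
Number of circuits = C(23,9) = 23! / (9! * 14!) = 817190.

817190


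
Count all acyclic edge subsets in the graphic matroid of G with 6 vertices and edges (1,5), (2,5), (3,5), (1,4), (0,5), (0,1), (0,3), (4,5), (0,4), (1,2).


An independent set in a graphic matroid is an acyclic edge subset.
G has 6 vertices and 10 edges.
Enumerate all 2^10 = 1024 subsets, checking for acyclicity.
Total independent sets = 430.

430


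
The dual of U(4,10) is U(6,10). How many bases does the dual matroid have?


The dual of U(r,n) is U(n-r, n) = U(6,10).
Bases of U(6,10) are all (6)-element subsets.
|B(M*)| = (10 choose 6) = 210.

210


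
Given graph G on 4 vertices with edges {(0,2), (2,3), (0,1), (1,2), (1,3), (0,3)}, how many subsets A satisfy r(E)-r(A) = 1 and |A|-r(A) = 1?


R(x,y) = sum over A in 2^E of x^(r(E)-r(A)) * y^(|A|-r(A)).
G has 4 vertices, 6 edges. r(E) = 3.
Enumerate all 2^6 = 64 subsets.
Count subsets with r(E)-r(A)=1 and |A|-r(A)=1: 4.

4


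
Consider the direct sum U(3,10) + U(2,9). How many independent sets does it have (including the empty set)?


For a direct sum, |I(M1+M2)| = |I(M1)| * |I(M2)|.
|I(U(3,10))| = sum C(10,k) for k=0..3 = 176.
|I(U(2,9))| = sum C(9,k) for k=0..2 = 46.
Total = 176 * 46 = 8096.

8096


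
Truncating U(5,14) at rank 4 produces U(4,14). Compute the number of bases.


Truncating U(5,14) to rank 4 gives U(4,14).
Bases of U(4,14) are all 4-element subsets of 14 elements.
Number of bases = C(14,4) = 14! / (4! * 10!) = 1001.

1001


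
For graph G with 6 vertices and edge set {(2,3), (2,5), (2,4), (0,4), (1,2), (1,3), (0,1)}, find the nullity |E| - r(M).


Cycle rank (nullity) = |E| - r(M) = |E| - (|V| - c).
|E| = 7, |V| = 6, c = 1.
Nullity = 7 - (6 - 1) = 7 - 5 = 2.

2


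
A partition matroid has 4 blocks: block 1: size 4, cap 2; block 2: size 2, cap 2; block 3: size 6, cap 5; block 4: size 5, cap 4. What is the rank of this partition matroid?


Rank of a partition matroid = sum of min(|Si|, ci) for each block.
= min(4,2) + min(2,2) + min(6,5) + min(5,4)
= 2 + 2 + 5 + 4
= 13.

13


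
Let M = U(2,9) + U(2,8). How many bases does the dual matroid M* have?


(M1+M2)* = M1* + M2*.
M1* = U(7,9), bases: C(9,7) = 36.
M2* = U(6,8), bases: C(8,6) = 28.
|B(M*)| = 36 * 28 = 1008.

1008


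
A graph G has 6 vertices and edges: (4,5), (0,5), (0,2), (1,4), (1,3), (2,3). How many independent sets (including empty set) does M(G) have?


An independent set in a graphic matroid is an acyclic edge subset.
G has 6 vertices and 6 edges.
Enumerate all 2^6 = 64 subsets, checking for acyclicity.
Total independent sets = 63.

63


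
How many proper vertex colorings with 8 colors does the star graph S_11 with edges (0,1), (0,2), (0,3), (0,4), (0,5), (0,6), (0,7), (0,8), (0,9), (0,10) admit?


P(tree, k) = k * (k-1)^(10) for any tree on 11 vertices.
P(8) = 8 * 7^10 = 8 * 282475249 = 2259801992.

2259801992


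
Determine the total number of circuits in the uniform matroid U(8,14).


In U(8,14), circuits are the (9)-element subsets.
Any set of 9 elements is dependent, and removing any one element gives
an independent set of size 8, so it is a minimal dependent set.
Number of circuits = C(14,9) = 2002.

2002


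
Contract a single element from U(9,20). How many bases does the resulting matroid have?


Contracting e from U(9,20) gives U(8,19).
Bases of U(8,19) = (19 choose 8) = 75582.

75582


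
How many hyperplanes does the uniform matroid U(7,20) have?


Hyperplanes of U(7,20) are flats of rank 6.
In a uniform matroid, these are exactly the (6)-element subsets.
Count = C(20,6) = 38760.

38760


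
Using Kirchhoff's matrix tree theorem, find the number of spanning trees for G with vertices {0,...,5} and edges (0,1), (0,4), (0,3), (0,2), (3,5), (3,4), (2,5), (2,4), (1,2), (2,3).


By Kirchhoff's matrix tree theorem, the number of spanning trees equals
the determinant of any cofactor of the Laplacian matrix L.
G has 6 vertices and 10 edges.
Computing the (5 x 5) cofactor determinant gives 99.

99


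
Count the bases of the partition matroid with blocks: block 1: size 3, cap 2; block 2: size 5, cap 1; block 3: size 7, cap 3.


A basis picks exactly ci elements from block i.
Number of bases = product of C(|Si|, ci).
= C(3,2) * C(5,1) * C(7,3)
= 3 * 5 * 35
= 525.

525


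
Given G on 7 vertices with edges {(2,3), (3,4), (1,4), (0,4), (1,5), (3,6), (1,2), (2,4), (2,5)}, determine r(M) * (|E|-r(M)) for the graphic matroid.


r(M) = |V| - c = 7 - 1 = 6.
nullity = |E| - r(M) = 9 - 6 = 3.
Product = 6 * 3 = 18.

18


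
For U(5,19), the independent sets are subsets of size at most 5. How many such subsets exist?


Independent sets of U(5,19) are all subsets of size <= 5.
Count = (19 choose 0) + (19 choose 1) + (19 choose 2) + (19 choose 3) + (19 choose 4) + (19 choose 5)
     = 1 + 19 + 171 + 969 + 3876 + 11628
     = 16664.

16664


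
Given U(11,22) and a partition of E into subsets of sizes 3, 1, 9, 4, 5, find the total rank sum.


r(Ai) = min(|Ai|, 11) for each part.
Sum = min(3,11) + min(1,11) + min(9,11) + min(4,11) + min(5,11)
    = 3 + 1 + 9 + 4 + 5
    = 22.

22


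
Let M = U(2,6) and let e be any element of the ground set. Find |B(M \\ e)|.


Deleting e from U(2,6) gives U(2,5) since n > r.
Bases of U(2,5) = (5 choose 2) = 10.

10


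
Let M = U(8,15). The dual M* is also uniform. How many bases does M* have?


The dual of U(r,n) is U(n-r, n) = U(7,15).
Bases of U(7,15) are all (7)-element subsets.
|B(M*)| = C(15,7) = 6435.

6435


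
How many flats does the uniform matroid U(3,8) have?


Flats of U(3,8): every subset of size < 3 is a flat, plus E itself.
Count = C(8,0) + C(8,1) + C(8,2) + 1
     = 1 + 8 + 28 + 1
     = 38.

38


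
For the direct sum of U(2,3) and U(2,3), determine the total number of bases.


Bases of a direct sum M1 + M2: |B| = |B(M1)| * |B(M2)|.
|B(U(2,3))| = C(3,2) = 3.
|B(U(2,3))| = C(3,2) = 3.
Total bases = 3 * 3 = 9.

9


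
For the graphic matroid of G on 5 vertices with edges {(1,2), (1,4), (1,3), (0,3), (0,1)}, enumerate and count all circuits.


A circuit in a graphic matroid = edge set of a simple cycle.
G has 5 vertices and 5 edges.
Enumerating all minimal edge subsets forming cycles...
Total circuits found: 1.

1


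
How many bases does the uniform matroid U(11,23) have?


Bases of U(11,23) are all 11-element subsets of the 23-element ground set.
Number of bases = C(23,11).
C(23,11) = 23! / (11! * 12!) = 1352078.

1352078


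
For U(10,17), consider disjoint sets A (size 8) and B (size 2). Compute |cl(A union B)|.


|A union B| = 8 + 2 = 10 (disjoint).
In U(10,17), cl(S) = S if |S| < 10, else cl(S) = E.
Since 10 >= 10, cl(A union B) = E.
|cl(A union B)| = 17.

17


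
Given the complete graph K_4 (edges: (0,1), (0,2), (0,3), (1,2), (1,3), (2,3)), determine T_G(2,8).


T(K_4; x,y) = x^3 + 3x^2 + 4xy + 2x + y^3 + 3y^2 + 2y.
Substituting x=2, y=8:
= 8 + 12 + 64 + 4 + 512 + 192 + 16
= 808.

808


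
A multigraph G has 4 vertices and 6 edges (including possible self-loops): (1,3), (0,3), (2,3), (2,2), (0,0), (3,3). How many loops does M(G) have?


In a graphic matroid, a loop is a self-loop edge (u,u) with rank 0.
Examining all 6 edges for self-loops...
Self-loops found: (2,2), (0,0), (3,3)
Number of loops = 3.

3


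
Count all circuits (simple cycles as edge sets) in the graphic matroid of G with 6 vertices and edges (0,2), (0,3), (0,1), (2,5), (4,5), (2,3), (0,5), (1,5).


A circuit in a graphic matroid = edge set of a simple cycle.
G has 6 vertices and 8 edges.
Enumerating all minimal edge subsets forming cycles...
Total circuits found: 6.

6


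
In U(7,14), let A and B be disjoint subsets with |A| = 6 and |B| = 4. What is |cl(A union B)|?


|A union B| = 6 + 4 = 10 (disjoint).
In U(7,14), cl(S) = S if |S| < 7, else cl(S) = E.
Since 10 >= 7, cl(A union B) = E.
|cl(A union B)| = 14.

14


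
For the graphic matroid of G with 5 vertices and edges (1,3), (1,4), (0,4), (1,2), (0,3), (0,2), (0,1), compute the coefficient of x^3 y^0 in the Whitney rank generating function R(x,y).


R(x,y) = sum over A in 2^E of x^(r(E)-r(A)) * y^(|A|-r(A)).
G has 5 vertices, 7 edges. r(E) = 4.
Enumerate all 2^7 = 128 subsets.
Count subsets with r(E)-r(A)=3 and |A|-r(A)=0: 7.

7


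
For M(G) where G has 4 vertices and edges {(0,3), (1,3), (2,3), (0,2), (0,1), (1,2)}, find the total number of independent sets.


An independent set in a graphic matroid is an acyclic edge subset.
G has 4 vertices and 6 edges.
Enumerate all 2^6 = 64 subsets, checking for acyclicity.
Total independent sets = 38.

38


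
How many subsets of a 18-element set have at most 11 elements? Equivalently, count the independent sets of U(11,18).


Independent sets of U(11,18) are all subsets of size <= 11.
Count = C(18,0) + C(18,1) + C(18,2) + C(18,3) + C(18,4) + C(18,5) + C(18,6) + C(18,7) + C(18,8) + C(18,9) + C(18,10) + C(18,11)
     = 1 + 18 + 153 + 816 + 3060 + 8568 + 18564 + 31824 + 43758 + 48620 + 43758 + 31824
     = 230964.

230964


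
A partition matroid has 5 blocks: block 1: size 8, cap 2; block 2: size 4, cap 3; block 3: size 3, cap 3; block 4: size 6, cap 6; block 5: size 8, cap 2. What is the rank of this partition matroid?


Rank of a partition matroid = sum of min(|Si|, ci) for each block.
= min(8,2) + min(4,3) + min(3,3) + min(6,6) + min(8,2)
= 2 + 3 + 3 + 6 + 2
= 16.

16


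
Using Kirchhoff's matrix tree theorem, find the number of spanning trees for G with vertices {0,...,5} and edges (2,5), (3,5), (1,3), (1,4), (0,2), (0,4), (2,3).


By Kirchhoff's matrix tree theorem, the number of spanning trees equals
the determinant of any cofactor of the Laplacian matrix L.
G has 6 vertices and 7 edges.
Computing the (5 x 5) cofactor determinant gives 14.

14


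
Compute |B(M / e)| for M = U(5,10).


Contracting e from U(5,10) gives U(4,9).
Bases of U(4,9) = (9 choose 4) = 126.

126


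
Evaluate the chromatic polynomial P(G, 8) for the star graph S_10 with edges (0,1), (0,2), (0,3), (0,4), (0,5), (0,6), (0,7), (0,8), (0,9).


P(tree, k) = k * (k-1)^(9) for any tree on 10 vertices.
P(8) = 8 * 7^9 = 8 * 40353607 = 322828856.

322828856


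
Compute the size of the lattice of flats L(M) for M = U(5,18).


Flats of U(5,18): every subset of size < 5 is a flat, plus E itself.
Count = (18 choose 0) + (18 choose 1) + (18 choose 2) + (18 choose 3) + (18 choose 4) + 1
     = 1 + 18 + 153 + 816 + 3060 + 1
     = 4049.

4049


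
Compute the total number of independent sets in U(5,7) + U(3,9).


For a direct sum, |I(M1+M2)| = |I(M1)| * |I(M2)|.
|I(U(5,7))| = sum C(7,k) for k=0..5 = 120.
|I(U(3,9))| = sum C(9,k) for k=0..3 = 130.
Total = 120 * 130 = 15600.

15600


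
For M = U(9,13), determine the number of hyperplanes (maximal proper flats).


Hyperplanes of U(9,13) are flats of rank 8.
In a uniform matroid, these are exactly the (8)-element subsets.
Count = (13 choose 8) = 1287.

1287


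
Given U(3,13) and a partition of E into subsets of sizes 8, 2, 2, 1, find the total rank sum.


r(Ai) = min(|Ai|, 3) for each part.
Sum = min(8,3) + min(2,3) + min(2,3) + min(1,3)
    = 3 + 2 + 2 + 1
    = 8.

8


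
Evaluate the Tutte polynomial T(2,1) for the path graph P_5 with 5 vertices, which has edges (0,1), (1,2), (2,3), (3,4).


A path on 5 vertices is a tree with 4 edges.
T(x,y) = x^(4) for any tree.
T(2,1) = 2^4 = 16.

16


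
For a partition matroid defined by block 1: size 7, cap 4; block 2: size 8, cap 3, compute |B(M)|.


A basis picks exactly ci elements from block i.
Number of bases = product of C(|Si|, ci).
= C(7,4) * C(8,3)
= 35 * 56
= 1960.

1960


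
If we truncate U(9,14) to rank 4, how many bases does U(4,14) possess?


Truncating U(9,14) to rank 4 gives U(4,14).
Bases of U(4,14) are all 4-element subsets of 14 elements.
Number of bases = C(14,4) = 14! / (4! * 10!) = 1001.

1001


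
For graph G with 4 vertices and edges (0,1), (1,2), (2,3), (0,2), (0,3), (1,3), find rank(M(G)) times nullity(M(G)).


r(M) = |V| - c = 4 - 1 = 3.
nullity = |E| - r(M) = 6 - 3 = 3.
Product = 3 * 3 = 9.

9


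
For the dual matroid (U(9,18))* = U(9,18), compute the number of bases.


The dual of U(r,n) is U(n-r, n) = U(9,18).
Bases of U(9,18) are all (9)-element subsets.
|B(M*)| = C(18,9) = 18! / (9! * 9!) = 48620.

48620


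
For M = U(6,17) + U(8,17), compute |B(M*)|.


(M1+M2)* = M1* + M2*.
M1* = U(11,17), bases: C(17,11) = 12376.
M2* = U(9,17), bases: C(17,9) = 24310.
|B(M*)| = 12376 * 24310 = 300860560.

300860560


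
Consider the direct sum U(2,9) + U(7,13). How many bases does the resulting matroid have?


Bases of a direct sum M1 + M2: |B| = |B(M1)| * |B(M2)|.
|B(U(2,9))| = C(9,2) = 36.
|B(U(7,13))| = C(13,7) = 1716.
Total bases = 36 * 1716 = 61776.

61776


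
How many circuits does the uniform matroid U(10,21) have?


In U(10,21), circuits are the (11)-element subsets.
Any set of 11 elements is dependent, and removing any one element gives
an independent set of size 10, so it is a minimal dependent set.
Number of circuits = (21 choose 11) = 352716.

352716


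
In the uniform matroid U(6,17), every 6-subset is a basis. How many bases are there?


Bases of U(6,17) are all 6-element subsets of the 17-element ground set.
Number of bases = C(17,6).
C(17,6) = 12376.

12376


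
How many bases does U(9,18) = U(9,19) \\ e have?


Deleting e from U(9,19) gives U(9,18) since n > r.
Bases of U(9,18) = C(18,9) = 18! / (9! * 9!) = 48620.

48620


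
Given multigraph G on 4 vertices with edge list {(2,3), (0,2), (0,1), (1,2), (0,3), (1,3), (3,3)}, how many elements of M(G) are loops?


In a graphic matroid, a loop is a self-loop edge (u,u) with rank 0.
Examining all 7 edges for self-loops...
Self-loops found: (3,3)
Number of loops = 1.

1


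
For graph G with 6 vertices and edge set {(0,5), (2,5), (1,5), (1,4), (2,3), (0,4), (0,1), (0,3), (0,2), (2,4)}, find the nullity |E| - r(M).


Cycle rank (nullity) = |E| - r(M) = |E| - (|V| - c).
|E| = 10, |V| = 6, c = 1.
Nullity = 10 - (6 - 1) = 10 - 5 = 5.

5


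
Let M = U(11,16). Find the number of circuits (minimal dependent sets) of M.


In U(11,16), circuits are the (12)-element subsets.
Any set of 12 elements is dependent, and removing any one element gives
an independent set of size 11, so it is a minimal dependent set.
Number of circuits = C(16,12) = 1820.

1820


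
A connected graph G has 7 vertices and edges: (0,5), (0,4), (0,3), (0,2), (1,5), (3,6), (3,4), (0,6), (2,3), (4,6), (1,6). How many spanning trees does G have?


By Kirchhoff's matrix tree theorem, the number of spanning trees equals
the determinant of any cofactor of the Laplacian matrix L.
G has 7 vertices and 11 edges.
Computing the (6 x 6) cofactor determinant gives 139.

139


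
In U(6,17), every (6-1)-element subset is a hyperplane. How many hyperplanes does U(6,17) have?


Hyperplanes of U(6,17) are flats of rank 5.
In a uniform matroid, these are exactly the (5)-element subsets.
Count = C(17,5) = 6188.

6188


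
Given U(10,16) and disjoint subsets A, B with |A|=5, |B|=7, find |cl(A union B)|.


|A union B| = 5 + 7 = 12 (disjoint).
In U(10,16), cl(S) = S if |S| < 10, else cl(S) = E.
Since 12 >= 10, cl(A union B) = E.
|cl(A union B)| = 16.

16


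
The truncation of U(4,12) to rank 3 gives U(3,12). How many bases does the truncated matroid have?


Truncating U(4,12) to rank 3 gives U(3,12).
Bases of U(3,12) are all 3-element subsets of 12 elements.
Number of bases = C(12,3) = (12 * 11 * 10) / (1 * 2 * 3) = 220.

220


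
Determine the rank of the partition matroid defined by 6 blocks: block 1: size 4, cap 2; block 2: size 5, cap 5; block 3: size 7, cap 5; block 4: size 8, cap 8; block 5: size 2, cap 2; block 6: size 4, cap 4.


Rank of a partition matroid = sum of min(|Si|, ci) for each block.
= min(4,2) + min(5,5) + min(7,5) + min(8,8) + min(2,2) + min(4,4)
= 2 + 5 + 5 + 8 + 2 + 4
= 26.

26


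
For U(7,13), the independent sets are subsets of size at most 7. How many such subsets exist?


Independent sets of U(7,13) are all subsets of size <= 7.
Count = C(13,0) + C(13,1) + C(13,2) + C(13,3) + C(13,4) + C(13,5) + C(13,6) + C(13,7)
     = 1 + 13 + 78 + 286 + 715 + 1287 + 1716 + 1716
     = 5812.

5812


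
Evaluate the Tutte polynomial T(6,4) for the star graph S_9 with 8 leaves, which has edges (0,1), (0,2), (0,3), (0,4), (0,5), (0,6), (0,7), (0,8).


A star on 9 vertices is a tree with 8 edges.
T(x,y) = x^(8) for any tree.
T(6,4) = 6^8 = 1679616.

1679616


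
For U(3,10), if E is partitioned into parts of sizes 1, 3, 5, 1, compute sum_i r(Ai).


r(Ai) = min(|Ai|, 3) for each part.
Sum = min(1,3) + min(3,3) + min(5,3) + min(1,3)
    = 1 + 3 + 3 + 1
    = 8.

8


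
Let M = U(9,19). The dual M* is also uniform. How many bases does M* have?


The dual of U(r,n) is U(n-r, n) = U(10,19).
Bases of U(10,19) are all (10)-element subsets.
|B(M*)| = C(19,10) = 19! / (10! * 9!) = 92378.

92378


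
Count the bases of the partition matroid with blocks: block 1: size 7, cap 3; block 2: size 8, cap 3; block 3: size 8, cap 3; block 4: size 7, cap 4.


A basis picks exactly ci elements from block i.
Number of bases = product of C(|Si|, ci).
= C(7,3) * C(8,3) * C(8,3) * C(7,4)
= 35 * 56 * 56 * 35
= 3841600.

3841600


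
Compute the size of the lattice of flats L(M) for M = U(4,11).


Flats of U(4,11): every subset of size < 4 is a flat, plus E itself.
Count = (11 choose 0) + (11 choose 1) + (11 choose 2) + (11 choose 3) + 1
     = 1 + 11 + 55 + 165 + 1
     = 233.

233


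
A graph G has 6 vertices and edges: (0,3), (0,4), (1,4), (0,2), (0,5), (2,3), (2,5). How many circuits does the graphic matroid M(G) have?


A circuit in a graphic matroid = edge set of a simple cycle.
G has 6 vertices and 7 edges.
Enumerating all minimal edge subsets forming cycles...
Total circuits found: 3.

3


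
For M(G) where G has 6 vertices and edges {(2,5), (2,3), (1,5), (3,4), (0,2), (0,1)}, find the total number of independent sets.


An independent set in a graphic matroid is an acyclic edge subset.
G has 6 vertices and 6 edges.
Enumerate all 2^6 = 64 subsets, checking for acyclicity.
Total independent sets = 60.

60


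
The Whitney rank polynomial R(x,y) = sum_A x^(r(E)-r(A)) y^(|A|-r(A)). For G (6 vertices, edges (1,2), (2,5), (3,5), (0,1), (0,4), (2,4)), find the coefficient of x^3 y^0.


R(x,y) = sum over A in 2^E of x^(r(E)-r(A)) * y^(|A|-r(A)).
G has 6 vertices, 6 edges. r(E) = 5.
Enumerate all 2^6 = 64 subsets.
Count subsets with r(E)-r(A)=3 and |A|-r(A)=0: 15.

15


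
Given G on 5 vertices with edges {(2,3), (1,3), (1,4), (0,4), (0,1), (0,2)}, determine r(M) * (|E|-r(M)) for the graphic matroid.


r(M) = |V| - c = 5 - 1 = 4.
nullity = |E| - r(M) = 6 - 4 = 2.
Product = 4 * 2 = 8.

8


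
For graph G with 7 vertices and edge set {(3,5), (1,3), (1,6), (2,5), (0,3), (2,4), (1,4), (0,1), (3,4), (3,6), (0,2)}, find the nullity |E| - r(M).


Cycle rank (nullity) = |E| - r(M) = |E| - (|V| - c).
|E| = 11, |V| = 7, c = 1.
Nullity = 11 - (7 - 1) = 11 - 6 = 5.

5


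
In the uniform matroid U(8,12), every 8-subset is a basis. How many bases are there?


Bases of U(8,12) are all 8-element subsets of the 12-element ground set.
Number of bases = C(12,8).
C(12,8) = 12! / (8! * 4!) = 495.

495


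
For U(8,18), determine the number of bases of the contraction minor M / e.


Contracting e from U(8,18) gives U(7,17).
Bases of U(7,17) = (17 choose 7) = 19448.

19448


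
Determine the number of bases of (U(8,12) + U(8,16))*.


(M1+M2)* = M1* + M2*.
M1* = U(4,12), bases: C(12,4) = 495.
M2* = U(8,16), bases: C(16,8) = 12870.
|B(M*)| = 495 * 12870 = 6370650.

6370650


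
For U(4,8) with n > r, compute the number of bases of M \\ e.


Deleting e from U(4,8) gives U(4,7) since n > r.
Bases of U(4,7) = C(7,4) = (7 * 6 * 5 * 4) / (1 * 2 * 3 * 4) = 35.

35


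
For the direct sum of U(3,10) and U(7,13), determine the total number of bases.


Bases of a direct sum M1 + M2: |B| = |B(M1)| * |B(M2)|.
|B(U(3,10))| = C(10,3) = 120.
|B(U(7,13))| = C(13,7) = 1716.
Total bases = 120 * 1716 = 205920.

205920


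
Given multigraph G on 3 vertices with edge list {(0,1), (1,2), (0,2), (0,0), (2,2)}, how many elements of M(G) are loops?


In a graphic matroid, a loop is a self-loop edge (u,u) with rank 0.
Examining all 5 edges for self-loops...
Self-loops found: (0,0), (2,2)
Number of loops = 2.

2


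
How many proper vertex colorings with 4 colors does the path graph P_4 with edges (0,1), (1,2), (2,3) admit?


P(P_4, k) = k * (k-1)^(3).
P(4) = 4 * 3^3 = 4 * 27 = 108.

108


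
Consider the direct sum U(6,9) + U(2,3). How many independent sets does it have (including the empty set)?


For a direct sum, |I(M1+M2)| = |I(M1)| * |I(M2)|.
|I(U(6,9))| = sum C(9,k) for k=0..6 = 466.
|I(U(2,3))| = sum C(3,k) for k=0..2 = 7.
Total = 466 * 7 = 3262.

3262


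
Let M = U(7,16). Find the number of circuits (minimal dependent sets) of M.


In U(7,16), circuits are the (8)-element subsets.
Any set of 8 elements is dependent, and removing any one element gives
an independent set of size 7, so it is a minimal dependent set.
Number of circuits = (16 choose 8) = 12870.

12870


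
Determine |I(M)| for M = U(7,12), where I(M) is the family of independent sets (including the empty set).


Independent sets of U(7,12) are all subsets of size <= 7.
Count = (12 choose 0) + (12 choose 1) + (12 choose 2) + (12 choose 3) + (12 choose 4) + (12 choose 5) + (12 choose 6) + (12 choose 7)
     = 1 + 12 + 66 + 220 + 495 + 792 + 924 + 792
     = 3302.

3302


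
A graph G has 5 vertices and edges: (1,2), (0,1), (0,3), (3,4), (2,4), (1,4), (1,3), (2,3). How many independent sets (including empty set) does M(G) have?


An independent set in a graphic matroid is an acyclic edge subset.
G has 5 vertices and 8 edges.
Enumerate all 2^8 = 256 subsets, checking for acyclicity.
Total independent sets = 128.

128


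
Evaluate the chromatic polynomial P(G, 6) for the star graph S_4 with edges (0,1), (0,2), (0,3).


P(tree, k) = k * (k-1)^(3) for any tree on 4 vertices.
P(6) = 6 * 5^3 = 6 * 125 = 750.

750


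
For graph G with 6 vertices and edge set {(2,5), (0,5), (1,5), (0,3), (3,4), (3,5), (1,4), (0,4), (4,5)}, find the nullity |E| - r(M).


Cycle rank (nullity) = |E| - r(M) = |E| - (|V| - c).
|E| = 9, |V| = 6, c = 1.
Nullity = 9 - (6 - 1) = 9 - 5 = 4.

4


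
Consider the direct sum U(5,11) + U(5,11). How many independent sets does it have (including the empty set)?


For a direct sum, |I(M1+M2)| = |I(M1)| * |I(M2)|.
|I(U(5,11))| = sum C(11,k) for k=0..5 = 1024.
|I(U(5,11))| = sum C(11,k) for k=0..5 = 1024.
Total = 1024 * 1024 = 1048576.

1048576


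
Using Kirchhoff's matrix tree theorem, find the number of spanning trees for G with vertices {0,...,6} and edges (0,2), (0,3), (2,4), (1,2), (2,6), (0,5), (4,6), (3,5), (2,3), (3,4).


By Kirchhoff's matrix tree theorem, the number of spanning trees equals
the determinant of any cofactor of the Laplacian matrix L.
G has 7 vertices and 10 edges.
Computing the (6 x 6) cofactor determinant gives 55.

55


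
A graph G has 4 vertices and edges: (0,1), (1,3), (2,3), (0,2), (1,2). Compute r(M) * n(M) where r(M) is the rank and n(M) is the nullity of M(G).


r(M) = |V| - c = 4 - 1 = 3.
nullity = |E| - r(M) = 5 - 3 = 2.
Product = 3 * 2 = 6.

6


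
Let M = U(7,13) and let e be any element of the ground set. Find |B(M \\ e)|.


Deleting e from U(7,13) gives U(7,12) since n > r.
Bases of U(7,12) = (12 choose 7) = 792.

792


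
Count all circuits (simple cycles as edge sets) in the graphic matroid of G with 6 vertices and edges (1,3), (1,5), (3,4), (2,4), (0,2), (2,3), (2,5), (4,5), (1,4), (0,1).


A circuit in a graphic matroid = edge set of a simple cycle.
G has 6 vertices and 10 edges.
Enumerating all minimal edge subsets forming cycles...
Total circuits found: 22.

22


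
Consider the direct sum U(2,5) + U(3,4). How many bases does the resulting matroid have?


Bases of a direct sum M1 + M2: |B| = |B(M1)| * |B(M2)|.
|B(U(2,5))| = C(5,2) = 10.
|B(U(3,4))| = C(4,3) = 4.
Total bases = 10 * 4 = 40.

40


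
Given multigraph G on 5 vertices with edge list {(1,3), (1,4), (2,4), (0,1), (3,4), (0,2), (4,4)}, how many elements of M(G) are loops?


In a graphic matroid, a loop is a self-loop edge (u,u) with rank 0.
Examining all 7 edges for self-loops...
Self-loops found: (4,4)
Number of loops = 1.

1


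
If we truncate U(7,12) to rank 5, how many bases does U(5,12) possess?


Truncating U(7,12) to rank 5 gives U(5,12).
Bases of U(5,12) are all 5-element subsets of 12 elements.
Number of bases = C(12,5) = 12! / (5! * 7!) = 792.

792


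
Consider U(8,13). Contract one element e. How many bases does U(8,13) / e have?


Contracting e from U(8,13) gives U(7,12).
Bases of U(7,12) = C(12,7) = 792.

792


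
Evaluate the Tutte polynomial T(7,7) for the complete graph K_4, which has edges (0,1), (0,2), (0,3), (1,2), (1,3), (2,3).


T(K_4; x,y) = x^3 + 3x^2 + 4xy + 2x + y^3 + 3y^2 + 2y.
Substituting x=7, y=7:
= 343 + 147 + 196 + 14 + 343 + 147 + 14
= 1204.

1204


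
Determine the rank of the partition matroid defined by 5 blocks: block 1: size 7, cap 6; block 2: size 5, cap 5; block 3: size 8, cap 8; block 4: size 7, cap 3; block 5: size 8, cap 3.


Rank of a partition matroid = sum of min(|Si|, ci) for each block.
= min(7,6) + min(5,5) + min(8,8) + min(7,3) + min(8,3)
= 6 + 5 + 8 + 3 + 3
= 25.

25


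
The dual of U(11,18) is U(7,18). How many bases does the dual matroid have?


The dual of U(r,n) is U(n-r, n) = U(7,18).
Bases of U(7,18) are all (7)-element subsets.
|B(M*)| = C(18,7) = 31824.

31824


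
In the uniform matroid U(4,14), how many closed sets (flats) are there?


Flats of U(4,14): every subset of size < 4 is a flat, plus E itself.
Count = C(14,0) + C(14,1) + C(14,2) + C(14,3) + 1
     = 1 + 14 + 91 + 364 + 1
     = 471.

471


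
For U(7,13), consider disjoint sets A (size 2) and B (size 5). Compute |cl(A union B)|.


|A union B| = 2 + 5 = 7 (disjoint).
In U(7,13), cl(S) = S if |S| < 7, else cl(S) = E.
Since 7 >= 7, cl(A union B) = E.
|cl(A union B)| = 13.

13


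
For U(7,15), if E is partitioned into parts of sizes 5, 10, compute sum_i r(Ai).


r(Ai) = min(|Ai|, 7) for each part.
Sum = min(5,7) + min(10,7)
    = 5 + 7
    = 12.

12


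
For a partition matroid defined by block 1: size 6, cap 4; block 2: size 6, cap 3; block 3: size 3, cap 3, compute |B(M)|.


A basis picks exactly ci elements from block i.
Number of bases = product of C(|Si|, ci).
= C(6,4) * C(6,3) * C(3,3)
= 15 * 20 * 1
= 300.

300


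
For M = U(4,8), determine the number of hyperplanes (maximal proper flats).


Hyperplanes of U(4,8) are flats of rank 3.
In a uniform matroid, these are exactly the (3)-element subsets.
Count = (8 choose 3) = 56.

56


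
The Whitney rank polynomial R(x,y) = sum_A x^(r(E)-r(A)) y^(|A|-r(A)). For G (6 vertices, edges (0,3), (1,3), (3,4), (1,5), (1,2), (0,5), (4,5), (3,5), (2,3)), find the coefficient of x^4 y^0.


R(x,y) = sum over A in 2^E of x^(r(E)-r(A)) * y^(|A|-r(A)).
G has 6 vertices, 9 edges. r(E) = 5.
Enumerate all 2^9 = 512 subsets.
Count subsets with r(E)-r(A)=4 and |A|-r(A)=0: 9.

9


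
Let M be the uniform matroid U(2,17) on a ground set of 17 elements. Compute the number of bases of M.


Bases of U(2,17) are all 2-element subsets of the 17-element ground set.
Number of bases = C(17,2).
C(17,2) = (17 * 16) / (1 * 2) = 136.

136


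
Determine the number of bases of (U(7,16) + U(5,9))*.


(M1+M2)* = M1* + M2*.
M1* = U(9,16), bases: C(16,9) = 11440.
M2* = U(4,9), bases: C(9,4) = 126.
|B(M*)| = 11440 * 126 = 1441440.

1441440


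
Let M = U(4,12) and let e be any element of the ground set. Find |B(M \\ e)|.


Deleting e from U(4,12) gives U(4,11) since n > r.
Bases of U(4,11) = (11 choose 4) = 330.

330


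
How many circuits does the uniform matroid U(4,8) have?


In U(4,8), circuits are the (5)-element subsets.
Any set of 5 elements is dependent, and removing any one element gives
an independent set of size 4, so it is a minimal dependent set.
Number of circuits = (8 choose 5) = 56.

56


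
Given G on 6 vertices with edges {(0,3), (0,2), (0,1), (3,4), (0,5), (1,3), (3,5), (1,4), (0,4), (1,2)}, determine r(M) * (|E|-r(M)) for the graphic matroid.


r(M) = |V| - c = 6 - 1 = 5.
nullity = |E| - r(M) = 10 - 5 = 5.
Product = 5 * 5 = 25.

25


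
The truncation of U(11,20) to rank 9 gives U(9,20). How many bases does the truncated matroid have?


Truncating U(11,20) to rank 9 gives U(9,20).
Bases of U(9,20) are all 9-element subsets of 20 elements.
Number of bases = (20 choose 9) = 167960.

167960


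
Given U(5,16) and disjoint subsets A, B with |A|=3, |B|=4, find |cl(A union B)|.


|A union B| = 3 + 4 = 7 (disjoint).
In U(5,16), cl(S) = S if |S| < 5, else cl(S) = E.
Since 7 >= 5, cl(A union B) = E.
|cl(A union B)| = 16.

16


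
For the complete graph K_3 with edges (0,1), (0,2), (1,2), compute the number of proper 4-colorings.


P(K_3, k) = k(k-1)(k-2)...(k-2).
P(4) = (4) * (3) * (2) = 24.

24


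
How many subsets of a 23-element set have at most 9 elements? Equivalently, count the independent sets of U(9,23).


Independent sets of U(9,23) are all subsets of size <= 9.
Count = C(23,0) + C(23,1) + C(23,2) + C(23,3) + C(23,4) + C(23,5) + C(23,6) + C(23,7) + C(23,8) + C(23,9)
     = 1 + 23 + 253 + 1771 + 8855 + 33649 + 100947 + 245157 + 490314 + 817190
     = 1698160.

1698160


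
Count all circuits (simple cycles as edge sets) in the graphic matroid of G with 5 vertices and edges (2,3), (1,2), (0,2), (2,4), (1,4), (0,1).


A circuit in a graphic matroid = edge set of a simple cycle.
G has 5 vertices and 6 edges.
Enumerating all minimal edge subsets forming cycles...
Total circuits found: 3.

3


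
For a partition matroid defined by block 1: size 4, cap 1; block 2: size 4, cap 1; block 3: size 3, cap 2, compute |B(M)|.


A basis picks exactly ci elements from block i.
Number of bases = product of C(|Si|, ci).
= C(4,1) * C(4,1) * C(3,2)
= 4 * 4 * 3
= 48.

48


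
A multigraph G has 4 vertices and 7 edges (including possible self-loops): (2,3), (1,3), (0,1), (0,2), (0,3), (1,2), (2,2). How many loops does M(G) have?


In a graphic matroid, a loop is a self-loop edge (u,u) with rank 0.
Examining all 7 edges for self-loops...
Self-loops found: (2,2)
Number of loops = 1.

1


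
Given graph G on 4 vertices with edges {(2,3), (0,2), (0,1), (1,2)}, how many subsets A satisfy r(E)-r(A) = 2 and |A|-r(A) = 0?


R(x,y) = sum over A in 2^E of x^(r(E)-r(A)) * y^(|A|-r(A)).
G has 4 vertices, 4 edges. r(E) = 3.
Enumerate all 2^4 = 16 subsets.
Count subsets with r(E)-r(A)=2 and |A|-r(A)=0: 4.

4


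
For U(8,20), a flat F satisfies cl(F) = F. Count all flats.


Flats of U(8,20): every subset of size < 8 is a flat, plus E itself.
Count = (20 choose 0) + (20 choose 1) + (20 choose 2) + (20 choose 3) + (20 choose 4) + (20 choose 5) + (20 choose 6) + (20 choose 7) + 1
     = 1 + 20 + 190 + 1140 + 4845 + 15504 + 38760 + 77520 + 1
     = 137981.

137981


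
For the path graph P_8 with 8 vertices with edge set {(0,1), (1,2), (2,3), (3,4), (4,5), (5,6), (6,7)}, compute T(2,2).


A path on 8 vertices is a tree with 7 edges.
T(x,y) = x^(7) for any tree.
T(2,2) = 2^7 = 128.

128


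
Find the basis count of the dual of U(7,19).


The dual of U(r,n) is U(n-r, n) = U(12,19).
Bases of U(12,19) are all (12)-element subsets.
|B(M*)| = C(19,12) = 50388.

50388


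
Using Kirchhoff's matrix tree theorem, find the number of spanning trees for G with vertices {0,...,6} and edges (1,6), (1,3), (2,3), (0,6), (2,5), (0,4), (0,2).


By Kirchhoff's matrix tree theorem, the number of spanning trees equals
the determinant of any cofactor of the Laplacian matrix L.
G has 7 vertices and 7 edges.
Computing the (6 x 6) cofactor determinant gives 5.

5


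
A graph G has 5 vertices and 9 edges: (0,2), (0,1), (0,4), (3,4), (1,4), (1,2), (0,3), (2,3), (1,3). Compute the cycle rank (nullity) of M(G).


Cycle rank (nullity) = |E| - r(M) = |E| - (|V| - c).
|E| = 9, |V| = 5, c = 1.
Nullity = 9 - (5 - 1) = 9 - 4 = 5.

5


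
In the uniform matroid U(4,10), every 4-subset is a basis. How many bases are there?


Bases of U(4,10) are all 4-element subsets of the 10-element ground set.
Number of bases = C(10,4).
(10 choose 4) = 210.

210


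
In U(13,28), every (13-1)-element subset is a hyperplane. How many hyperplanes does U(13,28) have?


Hyperplanes of U(13,28) are flats of rank 12.
In a uniform matroid, these are exactly the (12)-element subsets.
Count = C(28,12) = 28! / (12! * 16!) = 30421755.

30421755


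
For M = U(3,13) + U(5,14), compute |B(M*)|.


(M1+M2)* = M1* + M2*.
M1* = U(10,13), bases: C(13,10) = 286.
M2* = U(9,14), bases: C(14,9) = 2002.
|B(M*)| = 286 * 2002 = 572572.

572572


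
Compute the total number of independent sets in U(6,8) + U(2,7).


For a direct sum, |I(M1+M2)| = |I(M1)| * |I(M2)|.
|I(U(6,8))| = sum C(8,k) for k=0..6 = 247.
|I(U(2,7))| = sum C(7,k) for k=0..2 = 29.
Total = 247 * 29 = 7163.

7163


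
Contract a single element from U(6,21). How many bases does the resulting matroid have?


Contracting e from U(6,21) gives U(5,20).
Bases of U(5,20) = C(20,5) = 20! / (5! * 15!) = 15504.

15504
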